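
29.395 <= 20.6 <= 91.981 False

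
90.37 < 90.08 False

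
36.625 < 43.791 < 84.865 True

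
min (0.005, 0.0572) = 0.005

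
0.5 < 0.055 False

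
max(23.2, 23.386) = 23.386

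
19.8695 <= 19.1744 False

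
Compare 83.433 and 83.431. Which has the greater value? 83.433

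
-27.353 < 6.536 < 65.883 True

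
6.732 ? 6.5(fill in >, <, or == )>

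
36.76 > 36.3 True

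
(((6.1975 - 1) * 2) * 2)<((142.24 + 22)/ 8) False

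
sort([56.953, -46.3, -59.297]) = [-59.297, -46.3, 56.953]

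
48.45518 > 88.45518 False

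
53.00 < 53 False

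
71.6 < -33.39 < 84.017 False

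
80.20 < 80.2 False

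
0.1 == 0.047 False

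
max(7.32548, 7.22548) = 7.32548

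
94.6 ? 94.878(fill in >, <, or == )<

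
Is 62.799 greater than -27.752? Yes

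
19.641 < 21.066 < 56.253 True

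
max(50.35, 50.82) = 50.82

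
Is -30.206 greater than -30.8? Yes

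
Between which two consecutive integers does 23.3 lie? 23 and 24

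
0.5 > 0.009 True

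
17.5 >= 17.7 False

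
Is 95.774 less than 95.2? No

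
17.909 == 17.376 False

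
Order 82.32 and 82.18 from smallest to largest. 82.18, 82.32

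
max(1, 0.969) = 1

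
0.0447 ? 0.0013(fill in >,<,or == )>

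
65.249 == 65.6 False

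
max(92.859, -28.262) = 92.859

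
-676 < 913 True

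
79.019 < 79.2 True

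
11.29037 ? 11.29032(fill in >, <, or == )>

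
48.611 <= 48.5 False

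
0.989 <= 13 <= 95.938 True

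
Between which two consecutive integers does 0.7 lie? 0 and 1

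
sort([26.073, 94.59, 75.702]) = [26.073, 75.702, 94.59]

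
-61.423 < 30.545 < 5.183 False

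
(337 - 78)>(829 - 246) False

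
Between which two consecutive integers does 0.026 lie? 0 and 1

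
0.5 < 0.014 False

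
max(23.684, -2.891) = 23.684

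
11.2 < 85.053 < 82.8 False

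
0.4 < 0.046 False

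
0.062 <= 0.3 True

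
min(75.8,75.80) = 75.8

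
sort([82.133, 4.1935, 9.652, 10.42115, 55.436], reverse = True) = [82.133, 55.436, 10.42115, 9.652, 4.1935]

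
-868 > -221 False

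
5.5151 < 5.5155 True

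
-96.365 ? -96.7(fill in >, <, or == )>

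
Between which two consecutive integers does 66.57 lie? 66 and 67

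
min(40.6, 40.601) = 40.6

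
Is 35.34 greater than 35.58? No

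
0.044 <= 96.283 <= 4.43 False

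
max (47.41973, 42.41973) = 47.41973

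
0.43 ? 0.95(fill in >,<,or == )<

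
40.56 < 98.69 True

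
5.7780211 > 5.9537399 False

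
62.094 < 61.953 False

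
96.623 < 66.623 False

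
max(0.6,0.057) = 0.6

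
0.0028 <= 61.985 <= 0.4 False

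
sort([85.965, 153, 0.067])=[0.067, 85.965, 153]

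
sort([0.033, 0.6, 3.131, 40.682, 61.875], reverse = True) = [61.875, 40.682, 3.131, 0.6, 0.033]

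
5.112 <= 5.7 True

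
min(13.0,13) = 13.0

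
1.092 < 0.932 False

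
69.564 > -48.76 True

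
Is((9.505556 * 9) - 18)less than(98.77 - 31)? Yes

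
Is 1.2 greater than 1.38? No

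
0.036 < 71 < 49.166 False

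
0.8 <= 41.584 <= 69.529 True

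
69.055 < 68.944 False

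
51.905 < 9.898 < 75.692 False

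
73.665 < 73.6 False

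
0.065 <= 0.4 True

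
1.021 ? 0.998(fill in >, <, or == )>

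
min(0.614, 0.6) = 0.6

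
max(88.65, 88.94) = 88.94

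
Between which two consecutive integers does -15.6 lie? -16 and -15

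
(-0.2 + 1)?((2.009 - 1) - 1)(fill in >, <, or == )>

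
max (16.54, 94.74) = 94.74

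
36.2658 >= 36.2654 True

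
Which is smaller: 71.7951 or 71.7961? 71.7951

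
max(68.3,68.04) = 68.3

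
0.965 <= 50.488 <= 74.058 True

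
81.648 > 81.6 True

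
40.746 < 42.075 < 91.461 True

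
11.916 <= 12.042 True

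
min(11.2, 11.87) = 11.2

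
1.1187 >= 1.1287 False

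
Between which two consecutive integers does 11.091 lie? 11 and 12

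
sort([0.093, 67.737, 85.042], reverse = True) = [85.042, 67.737, 0.093]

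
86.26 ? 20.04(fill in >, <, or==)>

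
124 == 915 False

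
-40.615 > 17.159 False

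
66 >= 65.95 True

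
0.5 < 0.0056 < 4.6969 False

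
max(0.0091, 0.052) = 0.052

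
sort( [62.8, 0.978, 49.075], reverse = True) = [62.8, 49.075, 0.978]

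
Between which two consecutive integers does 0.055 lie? 0 and 1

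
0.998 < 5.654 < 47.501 True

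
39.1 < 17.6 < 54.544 False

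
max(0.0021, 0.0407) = 0.0407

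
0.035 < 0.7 True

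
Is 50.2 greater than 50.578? No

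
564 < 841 True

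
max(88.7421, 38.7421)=88.7421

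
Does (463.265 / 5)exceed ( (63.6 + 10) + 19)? Yes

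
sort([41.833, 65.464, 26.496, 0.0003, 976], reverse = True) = [976, 65.464, 41.833, 26.496, 0.0003]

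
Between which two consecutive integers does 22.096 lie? 22 and 23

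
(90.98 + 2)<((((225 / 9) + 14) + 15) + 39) True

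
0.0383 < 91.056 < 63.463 False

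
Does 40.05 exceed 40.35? No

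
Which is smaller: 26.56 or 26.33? 26.33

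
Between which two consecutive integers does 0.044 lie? 0 and 1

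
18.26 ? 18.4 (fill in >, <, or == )<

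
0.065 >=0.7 False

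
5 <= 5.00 True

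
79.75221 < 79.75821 True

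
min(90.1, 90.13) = 90.1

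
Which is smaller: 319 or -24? -24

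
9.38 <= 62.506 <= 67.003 True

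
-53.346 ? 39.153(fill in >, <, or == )<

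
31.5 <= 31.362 False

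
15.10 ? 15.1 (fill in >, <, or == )==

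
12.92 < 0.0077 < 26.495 False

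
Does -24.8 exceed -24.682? No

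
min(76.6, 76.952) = 76.6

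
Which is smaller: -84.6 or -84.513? -84.6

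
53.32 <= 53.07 False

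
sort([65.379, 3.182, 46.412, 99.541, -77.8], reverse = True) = [99.541, 65.379, 46.412, 3.182, -77.8]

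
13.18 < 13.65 True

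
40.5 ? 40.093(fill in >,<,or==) >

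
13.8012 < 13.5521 False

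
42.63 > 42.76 False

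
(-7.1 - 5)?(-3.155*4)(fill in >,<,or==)>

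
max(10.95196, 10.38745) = 10.95196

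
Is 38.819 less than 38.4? No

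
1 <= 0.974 False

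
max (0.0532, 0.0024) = 0.0532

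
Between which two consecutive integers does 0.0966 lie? 0 and 1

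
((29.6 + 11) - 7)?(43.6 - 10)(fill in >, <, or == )==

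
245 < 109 False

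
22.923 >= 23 False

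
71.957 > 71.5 True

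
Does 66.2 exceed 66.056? Yes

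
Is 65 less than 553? Yes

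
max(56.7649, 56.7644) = 56.7649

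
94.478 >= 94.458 True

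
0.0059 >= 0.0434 False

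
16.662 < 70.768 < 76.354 True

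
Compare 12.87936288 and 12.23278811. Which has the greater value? 12.87936288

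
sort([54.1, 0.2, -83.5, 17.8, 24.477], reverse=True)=[54.1, 24.477, 17.8, 0.2, -83.5]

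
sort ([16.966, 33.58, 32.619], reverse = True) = [33.58, 32.619, 16.966]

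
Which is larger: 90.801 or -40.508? 90.801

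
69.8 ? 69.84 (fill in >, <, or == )<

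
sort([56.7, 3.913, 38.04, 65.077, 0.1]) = [0.1, 3.913, 38.04, 56.7, 65.077]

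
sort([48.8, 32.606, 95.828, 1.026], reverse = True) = [95.828, 48.8, 32.606, 1.026]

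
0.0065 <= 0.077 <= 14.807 True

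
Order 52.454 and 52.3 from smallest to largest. 52.3,52.454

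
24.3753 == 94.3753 False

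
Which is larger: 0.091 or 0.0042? 0.091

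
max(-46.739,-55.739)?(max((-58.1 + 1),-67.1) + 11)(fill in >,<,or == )<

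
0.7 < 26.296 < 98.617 True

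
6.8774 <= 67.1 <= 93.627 True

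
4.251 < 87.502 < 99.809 True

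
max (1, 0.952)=1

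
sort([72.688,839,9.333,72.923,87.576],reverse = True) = [839,87.576,72.923,72.688,9.333]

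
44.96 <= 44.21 False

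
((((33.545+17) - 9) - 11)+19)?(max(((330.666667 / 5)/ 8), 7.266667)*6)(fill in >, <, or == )<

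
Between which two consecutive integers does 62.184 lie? 62 and 63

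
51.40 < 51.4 False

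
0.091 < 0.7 True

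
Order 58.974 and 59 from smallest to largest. 58.974, 59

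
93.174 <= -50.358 False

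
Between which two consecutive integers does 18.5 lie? 18 and 19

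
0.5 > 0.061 True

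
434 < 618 True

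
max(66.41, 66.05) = 66.41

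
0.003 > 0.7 False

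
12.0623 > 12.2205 False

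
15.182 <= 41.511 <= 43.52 True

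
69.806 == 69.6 False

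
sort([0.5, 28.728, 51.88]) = [0.5, 28.728, 51.88]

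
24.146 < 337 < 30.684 False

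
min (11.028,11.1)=11.028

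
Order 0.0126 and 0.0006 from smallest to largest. 0.0006, 0.0126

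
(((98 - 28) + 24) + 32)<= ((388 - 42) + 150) True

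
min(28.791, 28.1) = 28.1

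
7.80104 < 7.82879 True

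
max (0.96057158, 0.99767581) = 0.99767581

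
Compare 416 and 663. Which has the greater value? 663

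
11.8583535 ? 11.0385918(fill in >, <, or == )>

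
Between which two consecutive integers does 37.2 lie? 37 and 38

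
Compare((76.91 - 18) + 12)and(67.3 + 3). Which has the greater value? ((76.91 - 18) + 12)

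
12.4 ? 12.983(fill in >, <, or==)<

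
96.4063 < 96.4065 True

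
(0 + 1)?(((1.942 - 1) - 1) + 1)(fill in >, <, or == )>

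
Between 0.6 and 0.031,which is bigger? 0.6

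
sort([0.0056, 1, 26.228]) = [0.0056, 1, 26.228]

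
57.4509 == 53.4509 False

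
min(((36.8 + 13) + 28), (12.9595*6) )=77.757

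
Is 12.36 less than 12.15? No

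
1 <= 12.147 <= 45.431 True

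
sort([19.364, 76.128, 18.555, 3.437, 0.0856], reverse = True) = [76.128, 19.364, 18.555, 3.437, 0.0856]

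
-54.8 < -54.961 False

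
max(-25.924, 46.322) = 46.322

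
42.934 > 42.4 True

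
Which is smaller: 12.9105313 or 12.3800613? 12.3800613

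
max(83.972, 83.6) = 83.972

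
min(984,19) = 19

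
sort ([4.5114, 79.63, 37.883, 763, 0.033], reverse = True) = [763, 79.63, 37.883, 4.5114, 0.033]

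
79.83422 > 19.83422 True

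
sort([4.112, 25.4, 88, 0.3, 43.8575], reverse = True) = [88, 43.8575, 25.4, 4.112, 0.3]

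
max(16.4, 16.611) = 16.611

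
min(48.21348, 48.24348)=48.21348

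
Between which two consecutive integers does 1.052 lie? 1 and 2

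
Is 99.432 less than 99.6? Yes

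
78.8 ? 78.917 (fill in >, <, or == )<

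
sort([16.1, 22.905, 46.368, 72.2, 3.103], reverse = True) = [72.2, 46.368, 22.905, 16.1, 3.103]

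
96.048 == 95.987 False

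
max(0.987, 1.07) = 1.07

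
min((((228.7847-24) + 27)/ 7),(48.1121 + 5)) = 33.1121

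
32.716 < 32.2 False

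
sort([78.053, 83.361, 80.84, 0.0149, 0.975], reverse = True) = [83.361, 80.84, 78.053, 0.975, 0.0149]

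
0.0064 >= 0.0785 False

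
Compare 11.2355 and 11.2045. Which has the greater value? 11.2355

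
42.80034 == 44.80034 False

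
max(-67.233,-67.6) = -67.233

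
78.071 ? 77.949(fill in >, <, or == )>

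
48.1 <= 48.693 True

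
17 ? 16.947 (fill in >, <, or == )>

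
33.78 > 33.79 False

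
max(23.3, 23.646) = 23.646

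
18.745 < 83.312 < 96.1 True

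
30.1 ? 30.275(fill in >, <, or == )<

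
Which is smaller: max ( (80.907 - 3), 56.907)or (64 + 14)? max ( (80.907 - 3), 56.907)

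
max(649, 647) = 649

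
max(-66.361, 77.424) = 77.424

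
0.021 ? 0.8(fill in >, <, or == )<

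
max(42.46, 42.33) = 42.46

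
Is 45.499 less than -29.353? No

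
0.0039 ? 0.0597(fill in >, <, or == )<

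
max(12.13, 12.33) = 12.33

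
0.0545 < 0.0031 False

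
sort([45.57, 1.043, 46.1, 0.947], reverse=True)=[46.1, 45.57, 1.043, 0.947]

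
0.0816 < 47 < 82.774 True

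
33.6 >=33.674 False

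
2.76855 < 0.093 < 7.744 False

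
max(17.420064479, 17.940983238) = 17.940983238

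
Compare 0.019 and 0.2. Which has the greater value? 0.2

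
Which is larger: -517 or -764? -517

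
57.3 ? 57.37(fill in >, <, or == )<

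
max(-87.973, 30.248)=30.248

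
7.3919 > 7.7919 False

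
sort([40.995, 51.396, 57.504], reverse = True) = [57.504, 51.396, 40.995]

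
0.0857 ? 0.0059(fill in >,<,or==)>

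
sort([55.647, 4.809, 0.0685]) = [0.0685, 4.809, 55.647]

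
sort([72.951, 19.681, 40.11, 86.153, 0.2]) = [0.2, 19.681, 40.11, 72.951, 86.153]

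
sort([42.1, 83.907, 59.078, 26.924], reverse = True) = [83.907, 59.078, 42.1, 26.924]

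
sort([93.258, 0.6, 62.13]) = [0.6, 62.13, 93.258]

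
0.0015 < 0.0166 True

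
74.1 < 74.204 True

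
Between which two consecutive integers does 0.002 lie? 0 and 1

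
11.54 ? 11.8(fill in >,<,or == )<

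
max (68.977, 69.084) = 69.084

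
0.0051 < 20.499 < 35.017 True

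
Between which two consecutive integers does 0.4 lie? 0 and 1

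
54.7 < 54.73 True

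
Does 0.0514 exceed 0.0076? Yes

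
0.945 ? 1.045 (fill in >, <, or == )<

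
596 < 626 True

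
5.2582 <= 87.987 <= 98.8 True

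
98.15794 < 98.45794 True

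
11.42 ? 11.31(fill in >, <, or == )>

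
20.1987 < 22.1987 True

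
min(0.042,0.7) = 0.042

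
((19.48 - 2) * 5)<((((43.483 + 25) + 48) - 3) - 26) True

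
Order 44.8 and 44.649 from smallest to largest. 44.649, 44.8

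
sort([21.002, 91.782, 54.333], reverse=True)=[91.782, 54.333, 21.002]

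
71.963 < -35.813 False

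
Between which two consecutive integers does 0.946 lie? 0 and 1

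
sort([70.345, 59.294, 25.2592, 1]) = [1, 25.2592, 59.294, 70.345]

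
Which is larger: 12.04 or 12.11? 12.11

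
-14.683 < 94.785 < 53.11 False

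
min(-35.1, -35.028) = -35.1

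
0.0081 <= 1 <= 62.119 True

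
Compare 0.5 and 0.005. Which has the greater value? 0.5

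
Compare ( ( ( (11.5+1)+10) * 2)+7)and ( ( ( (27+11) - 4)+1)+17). They are equal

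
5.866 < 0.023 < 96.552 False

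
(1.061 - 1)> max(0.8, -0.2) False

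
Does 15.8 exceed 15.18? Yes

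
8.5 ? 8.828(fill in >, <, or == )<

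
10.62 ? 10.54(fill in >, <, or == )>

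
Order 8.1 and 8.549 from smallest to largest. 8.1, 8.549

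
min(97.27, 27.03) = 27.03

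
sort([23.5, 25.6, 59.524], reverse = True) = [59.524, 25.6, 23.5]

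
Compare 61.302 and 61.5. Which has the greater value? 61.5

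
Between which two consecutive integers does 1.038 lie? 1 and 2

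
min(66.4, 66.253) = 66.253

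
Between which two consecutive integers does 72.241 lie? 72 and 73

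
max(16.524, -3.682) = 16.524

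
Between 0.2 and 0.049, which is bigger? 0.2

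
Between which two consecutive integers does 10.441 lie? 10 and 11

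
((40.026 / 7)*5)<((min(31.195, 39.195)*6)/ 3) True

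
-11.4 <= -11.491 False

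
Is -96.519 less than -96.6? No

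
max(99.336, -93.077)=99.336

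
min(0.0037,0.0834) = 0.0037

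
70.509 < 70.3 False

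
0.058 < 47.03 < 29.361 False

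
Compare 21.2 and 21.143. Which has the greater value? 21.2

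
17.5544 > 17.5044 True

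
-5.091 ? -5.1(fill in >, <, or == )>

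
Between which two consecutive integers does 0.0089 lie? 0 and 1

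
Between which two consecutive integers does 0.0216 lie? 0 and 1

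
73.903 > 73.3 True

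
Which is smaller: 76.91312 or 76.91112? 76.91112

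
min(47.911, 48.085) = 47.911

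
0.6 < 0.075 False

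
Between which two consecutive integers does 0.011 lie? 0 and 1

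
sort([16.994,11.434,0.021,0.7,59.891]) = [0.021,0.7,11.434,16.994,59.891]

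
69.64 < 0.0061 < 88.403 False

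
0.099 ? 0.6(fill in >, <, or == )<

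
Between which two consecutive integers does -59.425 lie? -60 and -59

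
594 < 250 False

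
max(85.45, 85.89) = 85.89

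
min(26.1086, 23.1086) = 23.1086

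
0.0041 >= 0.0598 False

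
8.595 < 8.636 True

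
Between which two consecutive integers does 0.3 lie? 0 and 1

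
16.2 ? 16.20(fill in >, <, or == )==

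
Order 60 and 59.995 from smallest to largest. 59.995,60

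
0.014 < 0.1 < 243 True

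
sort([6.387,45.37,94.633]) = [6.387,45.37,94.633]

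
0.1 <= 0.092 False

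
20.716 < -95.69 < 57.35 False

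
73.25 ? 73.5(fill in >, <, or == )<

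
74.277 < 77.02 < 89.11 True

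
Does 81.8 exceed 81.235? Yes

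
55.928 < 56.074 True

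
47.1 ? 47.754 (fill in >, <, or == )<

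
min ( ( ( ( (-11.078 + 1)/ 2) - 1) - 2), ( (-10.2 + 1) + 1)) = -8.2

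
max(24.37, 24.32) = 24.37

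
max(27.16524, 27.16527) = 27.16527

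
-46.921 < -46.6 True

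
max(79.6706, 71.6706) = 79.6706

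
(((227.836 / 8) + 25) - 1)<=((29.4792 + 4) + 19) False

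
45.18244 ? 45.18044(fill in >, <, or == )>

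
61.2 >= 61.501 False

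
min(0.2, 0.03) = 0.03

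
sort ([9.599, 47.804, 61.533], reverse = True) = [61.533, 47.804, 9.599]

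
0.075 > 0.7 False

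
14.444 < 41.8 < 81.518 True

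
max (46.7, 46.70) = 46.70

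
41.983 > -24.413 True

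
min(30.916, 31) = 30.916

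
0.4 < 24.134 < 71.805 True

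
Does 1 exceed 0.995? Yes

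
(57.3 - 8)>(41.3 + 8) False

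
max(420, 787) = 787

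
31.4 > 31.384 True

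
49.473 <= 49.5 True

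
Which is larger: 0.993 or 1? 1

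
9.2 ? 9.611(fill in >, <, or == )<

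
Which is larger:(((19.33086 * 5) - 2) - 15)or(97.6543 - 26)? (((19.33086 * 5) - 2) - 15)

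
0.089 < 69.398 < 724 True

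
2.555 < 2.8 True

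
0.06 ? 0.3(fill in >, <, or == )<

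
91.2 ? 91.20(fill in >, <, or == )==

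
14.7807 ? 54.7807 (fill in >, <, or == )<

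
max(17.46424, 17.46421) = 17.46424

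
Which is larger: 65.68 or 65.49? 65.68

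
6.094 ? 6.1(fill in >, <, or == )<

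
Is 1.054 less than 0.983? No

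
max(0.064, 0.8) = 0.8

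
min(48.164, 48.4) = 48.164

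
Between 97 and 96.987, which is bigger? 97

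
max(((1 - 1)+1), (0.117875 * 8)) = 1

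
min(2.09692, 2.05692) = 2.05692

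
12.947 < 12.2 False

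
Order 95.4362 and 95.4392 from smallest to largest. 95.4362, 95.4392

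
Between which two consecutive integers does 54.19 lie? 54 and 55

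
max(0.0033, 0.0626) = 0.0626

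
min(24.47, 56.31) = 24.47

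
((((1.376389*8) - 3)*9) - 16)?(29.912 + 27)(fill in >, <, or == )<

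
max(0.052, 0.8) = 0.8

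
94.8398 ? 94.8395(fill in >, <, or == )>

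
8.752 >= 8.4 True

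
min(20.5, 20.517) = 20.5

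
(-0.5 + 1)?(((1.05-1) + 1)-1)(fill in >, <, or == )>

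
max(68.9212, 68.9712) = 68.9712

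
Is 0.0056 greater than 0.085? No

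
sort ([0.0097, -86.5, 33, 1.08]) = [-86.5, 0.0097, 1.08, 33]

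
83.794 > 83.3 True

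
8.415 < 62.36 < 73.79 True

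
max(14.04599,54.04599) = 54.04599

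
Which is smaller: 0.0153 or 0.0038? 0.0038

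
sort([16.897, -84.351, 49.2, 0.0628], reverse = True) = [49.2, 16.897, 0.0628, -84.351]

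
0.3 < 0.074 False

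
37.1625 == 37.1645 False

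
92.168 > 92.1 True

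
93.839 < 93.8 False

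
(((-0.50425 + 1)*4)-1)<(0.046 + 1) True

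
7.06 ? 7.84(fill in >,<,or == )<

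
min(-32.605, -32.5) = -32.605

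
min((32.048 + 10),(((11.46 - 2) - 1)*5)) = 42.048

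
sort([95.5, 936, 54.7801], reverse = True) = [936, 95.5, 54.7801]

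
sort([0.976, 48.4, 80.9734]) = [0.976, 48.4, 80.9734]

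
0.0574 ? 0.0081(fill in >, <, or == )>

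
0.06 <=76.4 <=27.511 False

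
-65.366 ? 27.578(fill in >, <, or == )<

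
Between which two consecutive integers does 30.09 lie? 30 and 31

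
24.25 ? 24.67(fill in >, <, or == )<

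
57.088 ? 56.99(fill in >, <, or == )>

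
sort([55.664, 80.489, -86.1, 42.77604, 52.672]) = [-86.1, 42.77604, 52.672, 55.664, 80.489]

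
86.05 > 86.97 False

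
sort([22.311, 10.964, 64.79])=[10.964, 22.311, 64.79]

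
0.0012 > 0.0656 False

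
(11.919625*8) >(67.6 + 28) False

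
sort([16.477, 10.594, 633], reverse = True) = [633, 16.477, 10.594]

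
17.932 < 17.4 False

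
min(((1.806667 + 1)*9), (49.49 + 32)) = 25.260003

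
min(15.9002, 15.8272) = 15.8272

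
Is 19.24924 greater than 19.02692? Yes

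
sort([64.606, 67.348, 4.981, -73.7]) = [-73.7, 4.981, 64.606, 67.348]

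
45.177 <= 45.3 True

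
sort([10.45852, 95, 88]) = [10.45852, 88, 95]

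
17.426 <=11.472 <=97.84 False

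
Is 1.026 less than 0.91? No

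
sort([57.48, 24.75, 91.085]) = [24.75, 57.48, 91.085]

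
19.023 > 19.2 False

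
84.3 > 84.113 True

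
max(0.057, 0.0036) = 0.057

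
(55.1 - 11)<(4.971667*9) True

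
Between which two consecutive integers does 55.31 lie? 55 and 56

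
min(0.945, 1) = 0.945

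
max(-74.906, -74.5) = -74.5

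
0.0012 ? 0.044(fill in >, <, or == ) <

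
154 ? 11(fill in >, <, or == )>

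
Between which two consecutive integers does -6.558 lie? -7 and -6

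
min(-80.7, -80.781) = -80.781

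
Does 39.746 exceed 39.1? Yes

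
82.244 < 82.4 True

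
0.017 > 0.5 False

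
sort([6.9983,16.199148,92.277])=[6.9983,16.199148,92.277]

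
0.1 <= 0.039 False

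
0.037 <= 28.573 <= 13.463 False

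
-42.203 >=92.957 False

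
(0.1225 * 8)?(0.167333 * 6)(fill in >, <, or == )<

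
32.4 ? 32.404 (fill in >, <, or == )<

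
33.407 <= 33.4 False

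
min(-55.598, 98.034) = -55.598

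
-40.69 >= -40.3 False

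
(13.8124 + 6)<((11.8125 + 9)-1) True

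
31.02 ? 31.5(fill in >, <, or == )<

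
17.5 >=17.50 True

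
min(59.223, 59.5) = 59.223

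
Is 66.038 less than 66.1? Yes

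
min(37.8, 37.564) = 37.564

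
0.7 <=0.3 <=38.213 False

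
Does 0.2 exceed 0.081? Yes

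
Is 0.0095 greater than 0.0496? No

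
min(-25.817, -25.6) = -25.817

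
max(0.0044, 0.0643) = 0.0643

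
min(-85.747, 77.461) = -85.747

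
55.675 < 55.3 False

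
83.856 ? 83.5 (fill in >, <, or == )>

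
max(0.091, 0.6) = 0.6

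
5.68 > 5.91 False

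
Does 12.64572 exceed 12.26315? Yes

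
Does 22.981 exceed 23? No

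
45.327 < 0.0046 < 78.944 False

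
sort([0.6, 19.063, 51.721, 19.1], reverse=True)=[51.721, 19.1, 19.063, 0.6]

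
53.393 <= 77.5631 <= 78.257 True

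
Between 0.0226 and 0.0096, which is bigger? 0.0226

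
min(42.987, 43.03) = 42.987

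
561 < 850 True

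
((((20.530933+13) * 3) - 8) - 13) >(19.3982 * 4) True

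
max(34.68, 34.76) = 34.76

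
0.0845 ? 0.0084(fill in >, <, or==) >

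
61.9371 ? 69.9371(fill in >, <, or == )<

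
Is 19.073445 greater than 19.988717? No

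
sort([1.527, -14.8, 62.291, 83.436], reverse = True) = [83.436, 62.291, 1.527, -14.8]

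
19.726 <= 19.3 False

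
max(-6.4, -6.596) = -6.4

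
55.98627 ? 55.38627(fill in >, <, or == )>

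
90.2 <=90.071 False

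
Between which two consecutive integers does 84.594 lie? 84 and 85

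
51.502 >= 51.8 False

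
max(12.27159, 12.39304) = 12.39304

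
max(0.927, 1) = 1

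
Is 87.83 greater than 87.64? Yes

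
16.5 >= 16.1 True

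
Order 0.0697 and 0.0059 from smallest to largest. 0.0059, 0.0697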